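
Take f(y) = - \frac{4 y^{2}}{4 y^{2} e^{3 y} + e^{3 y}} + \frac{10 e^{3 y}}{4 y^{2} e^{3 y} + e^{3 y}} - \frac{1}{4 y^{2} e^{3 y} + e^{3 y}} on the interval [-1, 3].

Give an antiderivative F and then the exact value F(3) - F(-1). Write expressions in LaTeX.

Antiderivative: F(y) = \frac{\left(15 e^{3 y} \operatorname{atan}{\left(2 y \right)} + 1\right) e^{- 3 y}}{3}; value = - \frac{e^{3}}{3} + \frac{1}{3 e^{9}} + 5 \operatorname{atan}{\left(2 \right)} + 5 \operatorname{atan}{\left(6 \right)}

Integrate term by term and add the pieces.
F(y) = \frac{\left(15 e^{3 y} \operatorname{atan}{\left(2 y \right)} + 1\right) e^{- 3 y}}{3} is an antiderivative of f.
Check: d/dy[\frac{\left(15 e^{3 y} \operatorname{atan}{\left(2 y \right)} + 1\right) e^{- 3 y}}{3}] = \frac{- 4 y^{2} + 10 e^{3 y} - 1}{4 y^{2} e^{3 y} + e^{3 y}}, which equals f(y).
F(3) = \frac{1}{3 e^{9}} + 5 \operatorname{atan}{\left(6 \right)}; F(-1) = - 5 \operatorname{atan}{\left(2 \right)} + \frac{e^{3}}{3}.
Integral = F(3) - F(-1) = - \frac{e^{3}}{3} + \frac{1}{3 e^{9}} + 5 \operatorname{atan}{\left(2 \right)} + 5 \operatorname{atan}{\left(6 \right)}.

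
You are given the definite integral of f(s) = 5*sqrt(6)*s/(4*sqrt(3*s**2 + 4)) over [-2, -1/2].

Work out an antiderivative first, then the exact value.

f matches the chain-rule pattern g'(h)*h' with inner function h(s) = s**2/2 + 2/3; substituting u = h(s) collapses the integral.
F(s) = 5*sqrt(6)*sqrt(3*s**2 + 4)/12 is an antiderivative of f.
Check: d/ds[5*sqrt(6)*sqrt(3*s**2 + 4)/12] = 5*sqrt(6)*s/(4*sqrt(3*s**2 + 4)) = f(s).
F(-1/2) = 5*sqrt(114)/24; F(-2) = 5*sqrt(6)/3.
Integral = F(-1/2) - F(-2) = -5*sqrt(6)/3 + 5*sqrt(114)/24.

Antiderivative: F(s) = 5*sqrt(6)*sqrt(3*s**2 + 4)/12; value = -5*sqrt(6)/3 + 5*sqrt(114)/24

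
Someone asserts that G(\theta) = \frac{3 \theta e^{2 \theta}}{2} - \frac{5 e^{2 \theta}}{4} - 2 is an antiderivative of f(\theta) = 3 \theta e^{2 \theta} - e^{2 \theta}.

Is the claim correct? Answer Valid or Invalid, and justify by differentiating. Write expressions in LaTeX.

Valid. The derivative of G reproduces f.

d/d\theta[G] = 3 \theta e^{2 \theta} - e^{2 \theta}
This equals f(\theta) exactly, so the claim holds.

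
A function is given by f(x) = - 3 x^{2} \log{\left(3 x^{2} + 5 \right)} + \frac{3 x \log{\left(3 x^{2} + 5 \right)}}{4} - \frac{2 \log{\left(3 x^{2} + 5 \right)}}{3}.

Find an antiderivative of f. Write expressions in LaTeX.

The integrand splits into summands that can be handled one at a time.
Check: d/dx[\frac{2 x^{3}}{3} - \frac{3 x^{2}}{8} - 2 x + \left(- x^{3} + \frac{3 x^{2}}{8} - \frac{2 x}{3}\right) \log{\left(3 x^{2} + 5 \right)} + \frac{5 \log{\left(x^{2} + \frac{5}{3} \right)}}{8} + \frac{2 \sqrt{15} \operatorname{atan}{\left(\frac{\sqrt{15} x}{5} \right)}}{3}] = - 3 x^{2} \log{\left(3 x^{2} + 5 \right)} + \frac{3 x \log{\left(3 x^{2} + 5 \right)}}{4} - \frac{2 \log{\left(3 x^{2} + 5 \right)}}{3} = f(x).

An antiderivative is F(x) = \frac{2 x^{3}}{3} - \frac{3 x^{2}}{8} - 2 x + \left(- x^{3} + \frac{3 x^{2}}{8} - \frac{2 x}{3}\right) \log{\left(3 x^{2} + 5 \right)} + \frac{5 \log{\left(x^{2} + \frac{5}{3} \right)}}{8} + \frac{2 \sqrt{15} \operatorname{atan}{\left(\frac{\sqrt{15} x}{5} \right)}}{3}.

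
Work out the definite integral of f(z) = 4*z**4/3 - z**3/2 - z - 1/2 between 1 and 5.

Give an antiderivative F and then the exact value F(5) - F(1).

The integrand splits into summands that can be handled one at a time.
F(z) = 4*z**5/15 - z**4/8 - z**2/2 - z/2 is an antiderivative of f.
Check: d/dz[4*z**5/15 - z**4/8 - z**2/2 - z/2] = 4*z**4/3 - z**3/2 - z - 1/2 = f(z).
F(5) = 17765/24; F(1) = -103/120.
Integral = F(5) - F(1) = 11116/15.

Antiderivative: F(z) = 4*z**5/15 - z**4/8 - z**2/2 - z/2; value = 11116/15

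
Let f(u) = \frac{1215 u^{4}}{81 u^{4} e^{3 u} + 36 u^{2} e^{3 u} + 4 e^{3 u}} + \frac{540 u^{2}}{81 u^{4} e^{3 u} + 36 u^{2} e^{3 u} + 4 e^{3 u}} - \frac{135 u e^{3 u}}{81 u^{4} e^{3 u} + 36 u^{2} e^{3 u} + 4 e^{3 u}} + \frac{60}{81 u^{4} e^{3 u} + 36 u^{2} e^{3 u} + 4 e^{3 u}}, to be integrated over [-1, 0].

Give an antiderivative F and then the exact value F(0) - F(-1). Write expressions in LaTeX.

Antiderivative: F(u) = - \frac{5 \left(18 u^{2} - 3 e^{3 u} + 4\right) e^{- 3 u}}{2 \left(9 u^{2} + 2\right)}; value = - \frac{85}{44} + 5 e^{3}

The integrand splits into summands that can be handled one at a time.
F(u) = - \frac{5 \left(18 u^{2} - 3 e^{3 u} + 4\right) e^{- 3 u}}{2 \left(9 u^{2} + 2\right)} is an antiderivative of f.
Check: d/du[- \frac{5 \left(18 u^{2} - 3 e^{3 u} + 4\right) e^{- 3 u}}{2 \left(9 u^{2} + 2\right)}] = \frac{1215 u^{4} + 540 u^{2} - 135 u e^{3 u} + 60}{81 u^{4} e^{3 u} + 36 u^{2} e^{3 u} + 4 e^{3 u}}, which equals f(u).
F(0) = - \frac{5}{4}; F(-1) = \frac{15}{22} - 5 e^{3}.
Integral = F(0) - F(-1) = - \frac{85}{44} + 5 e^{3}.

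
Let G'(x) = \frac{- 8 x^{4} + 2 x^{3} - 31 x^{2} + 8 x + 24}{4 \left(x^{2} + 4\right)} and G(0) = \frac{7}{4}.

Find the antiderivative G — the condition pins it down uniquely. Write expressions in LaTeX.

G(x) = \frac{- 8 x^{3} + 3 x^{2} + 3 x + 30 \operatorname{atan}{\left(\frac{x}{2} \right)} + 21}{12}

A candidate passes only if d/dx[G] lands on the given G'(x) exactly.
A general antiderivative is - \frac{2 x^{3}}{3} + \frac{x^{2}}{4} + \frac{x}{4} + \frac{5 \operatorname{atan}{\left(\frac{x}{2} \right)}}{2} + \frac{3}{4} + C.
The condition gives C = \frac{7}{4} - (\frac{3}{4}) = 1.
So G(x) = \frac{- 8 x^{3} + 3 x^{2} + 3 x + 30 \operatorname{atan}{\left(\frac{x}{2} \right)} + 21}{12}.
Check: d/dx[\frac{- 8 x^{3} + 3 x^{2} + 3 x + 30 \operatorname{atan}{\left(\frac{x}{2} \right)} + 21}{12}] = \frac{- 8 x^{4} + 2 x^{3} - 31 x^{2} + 8 x + 24}{4 x^{2} + 16}, which equals G'(x).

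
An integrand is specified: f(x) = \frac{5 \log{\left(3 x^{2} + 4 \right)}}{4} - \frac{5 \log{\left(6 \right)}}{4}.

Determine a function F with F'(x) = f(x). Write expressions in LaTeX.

An antiderivative is F(x) = \frac{5 \left(3 x \log{\left(\frac{x^{2}}{2} + \frac{2}{3} \right)} - 6 x + 4 \sqrt{3} \operatorname{atan}{\left(\frac{\sqrt{3} x}{2} \right)}\right)}{12}.

A candidate is checked by its d/dx: the result must match f(x).
Check: d/dx[\frac{5 \left(3 x \log{\left(\frac{x^{2}}{2} + \frac{2}{3} \right)} - 6 x + 4 \sqrt{3} \operatorname{atan}{\left(\frac{\sqrt{3} x}{2} \right)}\right)}{12}] = \frac{5 \log{\left(3 x^{2} + 4 \right)}}{4} - \frac{5 \log{\left(6 \right)}}{4} = f(x).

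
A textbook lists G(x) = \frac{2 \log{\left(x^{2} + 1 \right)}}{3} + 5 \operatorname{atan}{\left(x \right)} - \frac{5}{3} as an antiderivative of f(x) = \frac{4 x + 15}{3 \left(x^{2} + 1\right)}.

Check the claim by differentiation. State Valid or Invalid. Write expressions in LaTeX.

Valid - the claim checks out under differentiation.

d/dx[G] = \frac{4 x + 15}{3 x^{2} + 3}
This equals f(x) exactly, so the claim holds.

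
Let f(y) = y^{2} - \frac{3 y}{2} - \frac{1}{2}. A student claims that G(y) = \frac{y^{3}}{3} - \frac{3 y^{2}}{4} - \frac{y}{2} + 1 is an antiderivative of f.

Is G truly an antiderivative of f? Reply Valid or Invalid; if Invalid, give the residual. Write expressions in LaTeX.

d/dy[G] = y^{2} - \frac{3 y}{2} - \frac{1}{2}
This equals f(y) exactly, so the claim holds.

Valid - the claim checks out under differentiation.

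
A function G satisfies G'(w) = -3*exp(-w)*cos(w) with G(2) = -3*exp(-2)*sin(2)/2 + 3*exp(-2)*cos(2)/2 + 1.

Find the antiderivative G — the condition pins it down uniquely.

G(w) = (2*exp(w) - 3*sin(w) + 3*cos(w))*exp(-w)/2

Any candidate G(w) must reproduce the stated G'(w) exactly.
A general antiderivative is -3*exp(-w)*sin(w)/2 + 3*exp(-w)*cos(w)/2 + C.
The condition gives C = -3*exp(-2)*sin(2)/2 + 3*exp(-2)*cos(2)/2 + 1 - (-3*exp(-2)*sin(2)/2 + 3*exp(-2)*cos(2)/2) = 1.
So G(w) = (2*exp(w) - 3*sin(w) + 3*cos(w))*exp(-w)/2.
Check: d/dw[(2*exp(w) - 3*sin(w) + 3*cos(w))*exp(-w)/2] = -3*exp(-w)*cos(w) = G'(w).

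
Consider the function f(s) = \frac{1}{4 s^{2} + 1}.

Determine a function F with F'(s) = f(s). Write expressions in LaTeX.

An antiderivative is F(s) = \frac{\operatorname{atan}{\left(2 s \right)}}{2}.

For F(s) to be correct the identity F'(s) - f(s) = 0 must hold.
Check: d/ds[\frac{\operatorname{atan}{\left(2 s \right)}}{2}] = \frac{1}{4 s^{2} + 1} = f(s).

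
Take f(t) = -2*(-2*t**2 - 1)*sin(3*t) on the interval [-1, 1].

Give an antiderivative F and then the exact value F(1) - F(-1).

Recover f(t) by differentiating a candidate F(t); any mismatch rules it out.
F(t) = 2*(-18*t**2*cos(3*t) + 12*t*sin(3*t) - 5*cos(3*t))/27 is an antiderivative of f.
Check: d/dt[2*(-18*t**2*cos(3*t) + 12*t*sin(3*t) - 5*cos(3*t))/27] = 4*t**2*sin(3*t) + 2*sin(3*t), which equals f(t).
F(1) = 8*sin(3)/9 - 46*cos(3)/27; F(-1) = 8*sin(3)/9 - 46*cos(3)/27.
Integral = F(1) - F(-1) = 0.

Antiderivative: F(t) = 2*(-18*t**2*cos(3*t) + 12*t*sin(3*t) - 5*cos(3*t))/27; value = 0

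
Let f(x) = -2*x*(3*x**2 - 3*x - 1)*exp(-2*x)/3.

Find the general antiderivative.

Recognize the product-rule pattern: f = u'v + uv' with u = x**3 + x**2/2 + x/6 + 1/12, v = exp(-2*x), so integration by parts undoes it.
Check: d/dx[(12*x**3 + 6*x**2 + 2*x + 1)*exp(-2*x)/12] = (-6*x**3 + 6*x**2 + 2*x)*exp(-2*x)/3, which equals f(x).

F(x) = (12*x**3 + 6*x**2 + 2*x + 1)*exp(-2*x)/12 + C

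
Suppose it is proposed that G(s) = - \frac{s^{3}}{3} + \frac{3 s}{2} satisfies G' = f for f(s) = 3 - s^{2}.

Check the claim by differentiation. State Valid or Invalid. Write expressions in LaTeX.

Invalid: d/ds[G] - f = - \frac{3}{2}, which is not 0.

d/ds[G] = \frac{3}{2} - s^{2}
d/ds[G] - f(s) = - \frac{3}{2} != 0.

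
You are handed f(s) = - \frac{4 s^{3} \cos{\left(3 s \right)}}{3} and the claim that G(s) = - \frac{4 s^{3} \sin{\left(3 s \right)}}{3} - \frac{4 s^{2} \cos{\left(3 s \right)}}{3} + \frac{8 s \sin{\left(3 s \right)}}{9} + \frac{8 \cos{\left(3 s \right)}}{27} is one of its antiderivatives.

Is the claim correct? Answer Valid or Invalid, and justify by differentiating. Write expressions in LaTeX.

Invalid: d/ds[G] - f = - \frac{8 s^{3} \cos{\left(3 s \right)}}{3}, which is not 0.

d/ds[G] = - 4 s^{3} \cos{\left(3 s \right)}
d/ds[G] - f(s) = - \frac{8 s^{3} \cos{\left(3 s \right)}}{3} != 0.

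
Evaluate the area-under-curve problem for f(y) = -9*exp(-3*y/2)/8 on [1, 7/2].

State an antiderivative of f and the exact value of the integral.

A candidate is checked by its d/dy: the result must match f(y).
F(y) = 3*exp(-3*y/2)/4 is an antiderivative of f.
Check: d/dy[3*exp(-3*y/2)/4] = -9*exp(-3*y/2)/8 = f(y).
F(7/2) = 3*exp(-21/4)/4; F(1) = 3*exp(-3/2)/4.
Integral = F(7/2) - F(1) = -3*exp(-3/2)/4 + 3*exp(-21/4)/4.

Antiderivative: F(y) = 3*exp(-3*y/2)/4; value = -3*exp(-3/2)/4 + 3*exp(-21/4)/4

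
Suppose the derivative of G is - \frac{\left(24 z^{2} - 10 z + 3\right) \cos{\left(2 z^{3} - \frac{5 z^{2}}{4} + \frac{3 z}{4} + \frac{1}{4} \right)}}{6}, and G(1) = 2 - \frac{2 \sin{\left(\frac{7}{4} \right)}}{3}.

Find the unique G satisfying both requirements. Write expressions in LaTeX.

G(z) = 2 - \frac{2 \sin{\left(2 z^{3} - \frac{5 z^{2}}{4} + \frac{3 z}{4} + \frac{1}{4} \right)}}{3}

G'(z) matches the chain-rule pattern g'(h)*h' with inner function h(z) = 2 z^{3} - \frac{5 z^{2}}{4} + \frac{3 z}{4} + \frac{1}{4}; substituting u = h(z) collapses the integral.
A general antiderivative is - \frac{2 \sin{\left(2 z^{3} - \frac{5 z^{2}}{4} + \frac{3 z}{4} + \frac{1}{4} \right)}}{3} + C.
The condition gives C = 2 - \frac{2 \sin{\left(\frac{7}{4} \right)}}{3} - (- \frac{2 \sin{\left(\frac{7}{4} \right)}}{3}) = 2.
So G(z) = 2 - \frac{2 \sin{\left(2 z^{3} - \frac{5 z^{2}}{4} + \frac{3 z}{4} + \frac{1}{4} \right)}}{3}.
Check: d/dz[2 - \frac{2 \sin{\left(2 z^{3} - \frac{5 z^{2}}{4} + \frac{3 z}{4} + \frac{1}{4} \right)}}{3}] = - 4 z^{2} \cos{\left(2 z^{3} - \frac{5 z^{2}}{4} + \frac{3 z}{4} + \frac{1}{4} \right)} + \frac{5 z \cos{\left(2 z^{3} - \frac{5 z^{2}}{4} + \frac{3 z}{4} + \frac{1}{4} \right)}}{3} - \frac{\cos{\left(2 z^{3} - \frac{5 z^{2}}{4} + \frac{3 z}{4} + \frac{1}{4} \right)}}{2}, which equals G'(z).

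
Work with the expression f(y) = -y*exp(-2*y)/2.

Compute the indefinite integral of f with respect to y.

f has the shape u'v + uv' for u = y/4 + 1/8 and v = exp(-2*y) — it is the derivative of the product u*v.
Check: d/dy[(2*y + 1)*exp(-2*y)/8] = -y*exp(-2*y)/2 = f(y).

F(y) = (2*y + 1)*exp(-2*y)/8 + C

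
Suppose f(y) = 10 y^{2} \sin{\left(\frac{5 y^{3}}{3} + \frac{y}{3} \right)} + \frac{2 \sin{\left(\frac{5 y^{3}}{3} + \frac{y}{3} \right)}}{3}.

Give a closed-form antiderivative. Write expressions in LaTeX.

f matches the chain-rule pattern g'(h)*h' with inner function h(y) = \frac{5 y^{3}}{3} + \frac{y}{3}; substituting u = h(y) collapses the integral.
Check: d/dy[- 2 \cos{\left(\frac{5 y^{3}}{3} + \frac{y}{3} \right)}] = 10 y^{2} \sin{\left(\frac{5 y^{3}}{3} + \frac{y}{3} \right)} + \frac{2 \sin{\left(\frac{5 y^{3}}{3} + \frac{y}{3} \right)}}{3} = f(y).

An antiderivative is F(y) = - 2 \cos{\left(\frac{5 y^{3}}{3} + \frac{y}{3} \right)}.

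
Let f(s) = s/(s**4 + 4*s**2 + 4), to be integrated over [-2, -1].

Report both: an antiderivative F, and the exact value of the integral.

f matches the chain-rule pattern g'(h)*h' with inner function h(s) = s**2 + 2; substituting u = h(s) collapses the integral.
F(s) = -1/(2*(s**2 + 2)) is an antiderivative of f.
Check: d/ds[-1/(2*(s**2 + 2))] = s/(s**4 + 4*s**2 + 4) = f(s).
F(-1) = -1/6; F(-2) = -1/12.
Integral = F(-1) - F(-2) = -1/12.

Antiderivative: F(s) = -1/(2*(s**2 + 2)); value = -1/12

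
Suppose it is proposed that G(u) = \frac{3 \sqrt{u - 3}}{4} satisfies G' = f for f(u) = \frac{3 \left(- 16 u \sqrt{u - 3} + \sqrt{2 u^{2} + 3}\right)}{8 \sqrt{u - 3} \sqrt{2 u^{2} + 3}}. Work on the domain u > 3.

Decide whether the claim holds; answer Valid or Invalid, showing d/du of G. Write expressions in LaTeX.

Invalid: d/du[G] - f = \frac{6 u}{\sqrt{2 u^{2} + 3}}, which is not 0.

d/du[G] = \frac{3}{8 \sqrt{u - 3}}
d/du[G] - f(u) = \frac{6 u}{\sqrt{2 u^{2} + 3}} != 0.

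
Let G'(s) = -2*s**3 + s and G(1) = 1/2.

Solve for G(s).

G(s) = (-s**4 + s**2 + 1)/2

Integrate term by term and add the pieces.
A general antiderivative is -s**4/2 + s**2/2 + C.
The condition gives C = 1/2 - (0) = 1/2.
So G(s) = (-s**4 + s**2 + 1)/2.
Check: d/ds[(-s**4 + s**2 + 1)/2] = -2*s**3 + s = G'(s).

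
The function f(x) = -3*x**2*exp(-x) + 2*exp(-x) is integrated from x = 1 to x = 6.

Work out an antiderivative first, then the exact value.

Antiderivative: F(x) = (3*x**2 + 6*x + 4)*exp(-x); value = -13*exp(-1) + 148*exp(-6)

Recognize the product-rule pattern: f = u'v + uv' with u = 3*x**2 + 6*x + 4, v = exp(-x), so integration by parts undoes it.
F(x) = (3*x**2 + 6*x + 4)*exp(-x) is an antiderivative of f.
Check: d/dx[(3*x**2 + 6*x + 4)*exp(-x)] = (2 - 3*x**2)*exp(-x), which equals f(x).
F(6) = 148*exp(-6); F(1) = 13*exp(-1).
Integral = F(6) - F(1) = -13*exp(-1) + 148*exp(-6).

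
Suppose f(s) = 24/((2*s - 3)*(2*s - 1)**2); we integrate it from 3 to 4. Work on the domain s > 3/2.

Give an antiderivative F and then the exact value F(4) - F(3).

Antiderivative: F(s) = 3*log(s - 3/2) - 3*log(s - 1/2) + 24/(8*s - 4); value = -3*log(7/2) - 3*log(3/2) - 12/35 + 6*log(5/2)

The denominator factors as (2*s - 3)*(2*s - 1)**2; partial fractions split f into directly integrable pieces: -6/(2*s - 1) - 12/(2*s - 1)**2 + 6/(2*s - 3).
F(s) = 3*log(s - 3/2) - 3*log(s - 1/2) + 24/(8*s - 4) is an antiderivative of f.
Check: d/ds[3*log(s - 3/2) - 3*log(s - 1/2) + 24/(8*s - 4)] = 24/(8*s**3 - 20*s**2 + 14*s - 3), which equals f(s).
F(4) = -3*log(7/2) + 6/7 + 3*log(5/2); F(3) = -3*log(5/2) + 6/5 + 3*log(3/2).
Integral = F(4) - F(3) = -3*log(7/2) - 3*log(3/2) - 12/35 + 6*log(5/2).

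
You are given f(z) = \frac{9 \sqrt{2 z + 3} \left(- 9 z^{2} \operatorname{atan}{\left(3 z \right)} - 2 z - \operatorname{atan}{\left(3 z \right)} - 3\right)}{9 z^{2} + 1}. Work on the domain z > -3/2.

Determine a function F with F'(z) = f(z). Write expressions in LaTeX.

Recognize the product-rule pattern: f = u'v + uv' with u = - 3 \left(2 z + 3\right)^{\frac{3}{2}}, v = \operatorname{atan}{\left(3 z \right)}, so integration by parts undoes it.
Check: d/dz[- 3 \left(2 z + 3\right)^{\frac{3}{2}} \operatorname{atan}{\left(3 z \right)}] = \frac{- 81 z^{2} \sqrt{2 z + 3} \operatorname{atan}{\left(3 z \right)} - 18 z \sqrt{2 z + 3} - 9 \sqrt{2 z + 3} \operatorname{atan}{\left(3 z \right)} - 27 \sqrt{2 z + 3}}{9 z^{2} + 1}, which equals f(z).

An antiderivative is F(z) = - 3 \left(2 z + 3\right)^{\frac{3}{2}} \operatorname{atan}{\left(3 z \right)}.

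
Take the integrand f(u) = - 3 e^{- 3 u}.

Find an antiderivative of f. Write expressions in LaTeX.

An antiderivative is F(u) = e^{- 3 u}.

Recover f(u) by differentiating a candidate F(u); any mismatch rules it out.
Check: d/du[e^{- 3 u}] = - 3 e^{- 3 u} = f(u).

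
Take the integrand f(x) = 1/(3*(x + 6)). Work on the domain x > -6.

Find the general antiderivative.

A candidate is checked by its d/dx: the result must match f(x).
Check: d/dx[log(x + 6)/3] = 1/(3*x + 18), which equals f(x).

F(x) = log(x + 6)/3 + C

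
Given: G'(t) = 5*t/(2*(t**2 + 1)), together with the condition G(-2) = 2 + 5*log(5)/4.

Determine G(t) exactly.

G(t) = (5*log(t**2 + 1) + 8)/4

The substitution u = t**2 + 1 works: G'(t) is exactly (dG/du)*(du/dt) for that inner function.
A general antiderivative is 5*log(t**2 + 1)/4 + C.
The condition gives C = 2 + 5*log(5)/4 - (5*log(5)/4) = 2.
So G(t) = (5*log(t**2 + 1) + 8)/4.
Check: d/dt[(5*log(t**2 + 1) + 8)/4] = 5*t/(2*t**2 + 2), which equals G'(t).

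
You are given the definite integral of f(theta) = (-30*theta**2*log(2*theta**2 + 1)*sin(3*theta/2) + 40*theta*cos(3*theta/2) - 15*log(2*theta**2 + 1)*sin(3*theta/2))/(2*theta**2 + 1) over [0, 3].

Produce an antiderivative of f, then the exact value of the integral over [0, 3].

f has the shape u'v + uv' for u = 10*cos(3*theta/2) and v = log(2*theta**2 + 1) — it is the derivative of the product u*v.
F(theta) = 10*log(2*theta**2 + 1)*cos(3*theta/2) is an antiderivative of f.
Check: d/dtheta[10*log(2*theta**2 + 1)*cos(3*theta/2)] = (-30*theta**2*log(2*theta**2 + 1)*sin(3*theta/2) + 40*theta*cos(3*theta/2) - 15*log(2*theta**2 + 1)*sin(3*theta/2))/(2*theta**2 + 1) = f(theta).
F(3) = 10*log(19)*cos(9/2); F(0) = 0.
Integral = F(3) - F(0) = 10*log(19)*cos(9/2).

Antiderivative: F(theta) = 10*log(2*theta**2 + 1)*cos(3*theta/2); value = 10*log(19)*cos(9/2)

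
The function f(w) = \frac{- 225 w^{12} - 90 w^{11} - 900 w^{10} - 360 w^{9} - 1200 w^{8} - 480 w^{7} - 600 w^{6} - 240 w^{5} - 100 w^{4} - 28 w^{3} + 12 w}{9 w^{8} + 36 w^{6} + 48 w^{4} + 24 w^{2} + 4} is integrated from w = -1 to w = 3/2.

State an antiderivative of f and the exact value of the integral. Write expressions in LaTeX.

Check any antiderivative F(w) by computing F'(w) and comparing it with f(w).
F(w) = - 5 w^{5} - \frac{5 w^{4}}{2} - \frac{1}{3 \left(w^{4} + 2 w^{2} + \frac{2}{3}\right)} is an antiderivative of f.
Check: d/dw[- 5 w^{5} - \frac{5 w^{4}}{2} - \frac{1}{3 \left(w^{4} + 2 w^{2} + \frac{2}{3}\right)}] = \frac{- 225 w^{12} - 90 w^{11} - 900 w^{10} - 360 w^{9} - 1200 w^{8} - 480 w^{7} - 600 w^{6} - 240 w^{5} - 100 w^{4} - 28 w^{3} + 12 w}{9 w^{8} + 36 w^{6} + 48 w^{4} + 24 w^{2} + 4} = f(w).
F(3/2) = - \frac{198983}{3928}; F(-1) = \frac{53}{22}.
Integral = F(3/2) - F(-1) = - \frac{2292905}{43208}.

Antiderivative: F(w) = - 5 w^{5} - \frac{5 w^{4}}{2} - \frac{1}{3 \left(w^{4} + 2 w^{2} + \frac{2}{3}\right)}; value = - \frac{2292905}{43208}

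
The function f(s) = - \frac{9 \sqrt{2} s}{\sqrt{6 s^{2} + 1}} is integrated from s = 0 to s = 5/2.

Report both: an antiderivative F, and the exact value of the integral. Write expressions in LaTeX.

f matches the chain-rule pattern g'(h)*h' with inner function h(s) = 3 s^{2} + \frac{1}{2}; substituting u = h(s) collapses the integral.
F(s) = - \frac{3 \sqrt{2} \sqrt{6 s^{2} + 1}}{2} is an antiderivative of f.
Check: d/ds[- \frac{3 \sqrt{2} \sqrt{6 s^{2} + 1}}{2}] = - \frac{9 \sqrt{2} s}{\sqrt{6 s^{2} + 1}} = f(s).
F(5/2) = - \frac{3 \sqrt{77}}{2}; F(0) = - \frac{3 \sqrt{2}}{2}.
Integral = F(5/2) - F(0) = - \frac{3 \sqrt{77}}{2} + \frac{3 \sqrt{2}}{2}.

Antiderivative: F(s) = - \frac{3 \sqrt{2} \sqrt{6 s^{2} + 1}}{2}; value = - \frac{3 \sqrt{77}}{2} + \frac{3 \sqrt{2}}{2}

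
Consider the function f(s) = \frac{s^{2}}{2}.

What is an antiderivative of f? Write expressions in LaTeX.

An antiderivative is F(s) = \frac{s^{3}}{6}.

Differentiate the proposed F(s) back; it has to land on f(s) exactly.
Check: d/ds[\frac{s^{3}}{6}] = \frac{s^{2}}{2} = f(s).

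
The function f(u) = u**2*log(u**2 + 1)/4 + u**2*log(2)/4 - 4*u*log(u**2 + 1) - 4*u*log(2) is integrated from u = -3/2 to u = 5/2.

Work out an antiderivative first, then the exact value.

The integrand splits into summands that can be handled one at a time.
F(u) = (3*u**3*log(2*u**2 + 2) - 2*u**3 - 72*u**2*log(2*u**2 + 2) + 72*u**2 + 6*u - 72*log(u**2 + 1) - 6*atan(u))/36 is an antiderivative of f.
Check: d/du[(3*u**3*log(2*u**2 + 2) - 2*u**3 - 72*u**2*log(2*u**2 + 2) + 72*u**2 + 6*u - 72*log(u**2 + 1) - 6*atan(u))/36] = u**2*log(u**2 + 1)/4 + u**2*log(2)/4 - 4*u*log(u**2 + 1) - 4*u*log(2) = f(u).
F(5/2) = -1075*log(29/2)/96 - 2*log(29/4) - atan(5/2)/6 + 1735/144; F(-3/2) = -153*log(13/2)/32 - 2*log(13/4) + atan(3/2)/6 + 71/16.
Integral = F(5/2) - F(-3/2) = -1075*log(29/2)/96 - 2*log(29/4) - atan(5/2)/6 - atan(3/2)/6 + 2*log(13/4) + 137/18 + 153*log(13/2)/32.

Antiderivative: F(u) = (3*u**3*log(2*u**2 + 2) - 2*u**3 - 72*u**2*log(2*u**2 + 2) + 72*u**2 + 6*u - 72*log(u**2 + 1) - 6*atan(u))/36; value = -1075*log(29/2)/96 - 2*log(29/4) - atan(5/2)/6 - atan(3/2)/6 + 2*log(13/4) + 137/18 + 153*log(13/2)/32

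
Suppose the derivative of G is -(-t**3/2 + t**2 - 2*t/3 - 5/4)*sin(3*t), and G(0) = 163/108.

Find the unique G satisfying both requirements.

G(t) = -t**3*cos(3*t)/6 + t**2*sin(3*t)/6 + t**2*cos(3*t)/3 - 2*t*sin(3*t)/9 - t*cos(3*t)/9 + sin(3*t)/27 - 53*cos(3*t)/108 + 2

A candidate passes only if d/dt[G] lands on the given G'(t) exactly.
A general antiderivative is -t**3*cos(3*t)/6 + t**2*sin(3*t)/6 + t**2*cos(3*t)/3 - 2*t*sin(3*t)/9 - t*cos(3*t)/9 + sin(3*t)/27 - 53*cos(3*t)/108 + C.
The condition gives C = 163/108 - (-53/108) = 2.
So G(t) = -t**3*cos(3*t)/6 + t**2*sin(3*t)/6 + t**2*cos(3*t)/3 - 2*t*sin(3*t)/9 - t*cos(3*t)/9 + sin(3*t)/27 - 53*cos(3*t)/108 + 2.
Check: d/dt[-t**3*cos(3*t)/6 + t**2*sin(3*t)/6 + t**2*cos(3*t)/3 - 2*t*sin(3*t)/9 - t*cos(3*t)/9 + sin(3*t)/27 - 53*cos(3*t)/108 + 2] = t**3*sin(3*t)/2 - t**2*sin(3*t) + 2*t*sin(3*t)/3 + 5*sin(3*t)/4, which equals G'(t).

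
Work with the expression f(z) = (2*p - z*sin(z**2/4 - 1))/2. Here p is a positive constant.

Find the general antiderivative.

F(z) = p*z + cos(z**2/4 - 1) + C

Any candidate F(z) must reproduce f(z) exactly when differentiated.
Check: d/dz[p*z + cos(z**2/4 - 1)] = p - z*sin(z**2/4 - 1)/2, which equals f(z).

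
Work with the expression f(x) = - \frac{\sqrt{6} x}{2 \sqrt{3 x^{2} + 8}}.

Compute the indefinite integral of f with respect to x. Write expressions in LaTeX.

The substitution u = \frac{x^{2}}{2} + \frac{4}{3} works: f is exactly (dF/du)*(du/dx) for that inner function.
Check: d/dx[- \frac{\sqrt{6} \sqrt{3 x^{2} + 8}}{6}] = - \frac{\sqrt{6} x}{2 \sqrt{3 x^{2} + 8}} = f(x).

F(x) = - \frac{\sqrt{6} \sqrt{3 x^{2} + 8}}{6} + C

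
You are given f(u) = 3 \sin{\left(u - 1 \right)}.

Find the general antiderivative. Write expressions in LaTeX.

F(u) = - 3 \cos{\left(u - 1 \right)} + C

Recover f(u) by differentiating a candidate F(u); any mismatch rules it out.
Check: d/du[- 3 \cos{\left(u - 1 \right)}] = 3 \sin{\left(u - 1 \right)} = f(u).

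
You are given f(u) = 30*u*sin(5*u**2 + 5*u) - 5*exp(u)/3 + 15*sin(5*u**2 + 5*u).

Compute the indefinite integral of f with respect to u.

F(u) = -5*exp(u)/3 - 3*cos(5*u**2 + 5*u) + C

The integrand splits into summands that can be handled one at a time.
Check: d/du[-5*exp(u)/3 - 3*cos(5*u**2 + 5*u)] = 30*u*sin(5*u**2 + 5*u) - 5*exp(u)/3 + 15*sin(5*u**2 + 5*u) = f(u).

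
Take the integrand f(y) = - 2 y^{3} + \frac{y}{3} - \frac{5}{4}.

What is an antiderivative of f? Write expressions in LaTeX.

The integrand splits into summands that can be handled one at a time.
Check: d/dy[- \frac{y^{4}}{2} + \frac{y^{2}}{6} - \frac{5 y}{4}] = - 2 y^{3} + \frac{y}{3} - \frac{5}{4} = f(y).

An antiderivative is F(y) = - \frac{y^{4}}{2} + \frac{y^{2}}{6} - \frac{5 y}{4}.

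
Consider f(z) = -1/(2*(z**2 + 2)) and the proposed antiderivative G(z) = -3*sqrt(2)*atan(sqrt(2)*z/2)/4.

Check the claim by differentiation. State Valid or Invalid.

d/dz[G] = -3/(2*z**2 + 4)
d/dz[G] - f(z) = -1/(z**2 + 2) != 0.

Invalid: d/dz[G] - f = -1/(z**2 + 2), which is not 0.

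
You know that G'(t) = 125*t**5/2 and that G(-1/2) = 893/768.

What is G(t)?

Any candidate G(t) must reproduce the stated G'(t) exactly.
A general antiderivative is 125*t**6/12 + C.
The condition gives C = 893/768 - (125/768) = 1.
So G(t) = 125*t**6/12 + 1.
Check: d/dt[125*t**6/12 + 1] = 125*t**5/2 = G'(t).

G(t) = 125*t**6/12 + 1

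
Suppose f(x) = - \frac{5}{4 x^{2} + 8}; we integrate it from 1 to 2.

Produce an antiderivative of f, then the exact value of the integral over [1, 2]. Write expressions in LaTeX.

Any candidate F(x) must reproduce f(x) exactly when differentiated.
F(x) = - \frac{5 \sqrt{2} \operatorname{atan}{\left(\frac{\sqrt{2} x}{2} \right)}}{8} is an antiderivative of f.
Check: d/dx[- \frac{5 \sqrt{2} \operatorname{atan}{\left(\frac{\sqrt{2} x}{2} \right)}}{8}] = - \frac{5}{4 x^{2} + 8} = f(x).
F(2) = - \frac{5 \sqrt{2} \operatorname{atan}{\left(\sqrt{2} \right)}}{8}; F(1) = - \frac{5 \sqrt{2} \operatorname{atan}{\left(\frac{\sqrt{2}}{2} \right)}}{8}.
Integral = F(2) - F(1) = - \frac{5 \sqrt{2} \operatorname{atan}{\left(\sqrt{2} \right)}}{8} + \frac{5 \sqrt{2} \operatorname{atan}{\left(\frac{\sqrt{2}}{2} \right)}}{8}.

Antiderivative: F(x) = - \frac{5 \sqrt{2} \operatorname{atan}{\left(\frac{\sqrt{2} x}{2} \right)}}{8}; value = - \frac{5 \sqrt{2} \operatorname{atan}{\left(\sqrt{2} \right)}}{8} + \frac{5 \sqrt{2} \operatorname{atan}{\left(\frac{\sqrt{2}}{2} \right)}}{8}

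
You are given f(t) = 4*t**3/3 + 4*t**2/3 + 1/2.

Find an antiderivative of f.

An antiderivative is F(t) = t**4/3 + 4*t**3/9 + t/2.

Integrate term by term and add the pieces.
Check: d/dt[t**4/3 + 4*t**3/9 + t/2] = 4*t**3/3 + 4*t**2/3 + 1/2 = f(t).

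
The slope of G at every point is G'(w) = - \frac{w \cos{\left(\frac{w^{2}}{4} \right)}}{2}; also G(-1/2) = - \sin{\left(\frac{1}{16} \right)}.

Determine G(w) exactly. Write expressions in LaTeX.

The substitution u = \frac{w^{2}}{4} works: G'(w) is exactly (dG/du)*(du/dw) for that inner function.
A general antiderivative is - \sin{\left(\frac{w^{2}}{4} \right)} + C.
The condition gives C = - \sin{\left(\frac{1}{16} \right)} - (- \sin{\left(\frac{1}{16} \right)}) = 0.
So G(w) = - \sin{\left(\frac{w^{2}}{4} \right)}.
Check: d/dw[- \sin{\left(\frac{w^{2}}{4} \right)}] = - \frac{w \cos{\left(\frac{w^{2}}{4} \right)}}{2} = G'(w).

G(w) = - \sin{\left(\frac{w^{2}}{4} \right)}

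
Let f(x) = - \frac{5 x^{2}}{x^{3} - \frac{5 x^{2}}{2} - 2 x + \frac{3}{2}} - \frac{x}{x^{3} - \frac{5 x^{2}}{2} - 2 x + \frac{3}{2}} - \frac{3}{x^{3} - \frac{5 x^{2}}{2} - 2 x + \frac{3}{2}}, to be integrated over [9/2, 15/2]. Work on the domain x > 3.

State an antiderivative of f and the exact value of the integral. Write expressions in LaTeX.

Antiderivative: F(x) = - \frac{51 \log{\left(x - 3 \right)}}{10} + \frac{19 \log{\left(x - \frac{1}{2} \right)}}{15} - \frac{7 \log{\left(x + 1 \right)}}{6}; value = - \frac{51 \log{\left(\frac{9}{2} \right)}}{10} - \frac{7 \log{\left(\frac{17}{2} \right)}}{6} - \frac{19 \log{\left(4 \right)}}{15} + \frac{7 \log{\left(\frac{11}{2} \right)}}{6} + \frac{51 \log{\left(\frac{3}{2} \right)}}{10} + \frac{19 \log{\left(7 \right)}}{15}

Factor the denominator (\left(x - 3\right) \left(x + 1\right) \left(2 x - 1\right)) and decompose: f = \frac{38}{15 \left(2 x - 1\right)} - \frac{7}{6 \left(x + 1\right)} - \frac{51}{10 \left(x - 3\right)}; each piece integrates to a log, atan, or power term.
F(x) = - \frac{51 \log{\left(x - 3 \right)}}{10} + \frac{19 \log{\left(x - \frac{1}{2} \right)}}{15} - \frac{7 \log{\left(x + 1 \right)}}{6} is an antiderivative of f.
Check: d/dx[- \frac{51 \log{\left(x - 3 \right)}}{10} + \frac{19 \log{\left(x - \frac{1}{2} \right)}}{15} - \frac{7 \log{\left(x + 1 \right)}}{6}] = \frac{- 10 x^{2} - 2 x - 6}{2 x^{3} - 5 x^{2} - 4 x + 3}, which equals f(x).
F(15/2) = - \frac{51 \log{\left(\frac{9}{2} \right)}}{10} - \frac{7 \log{\left(\frac{17}{2} \right)}}{6} + \frac{19 \log{\left(7 \right)}}{15}; F(9/2) = - \frac{51 \log{\left(\frac{3}{2} \right)}}{10} - \frac{7 \log{\left(\frac{11}{2} \right)}}{6} + \frac{19 \log{\left(4 \right)}}{15}.
Integral = F(15/2) - F(9/2) = - \frac{51 \log{\left(\frac{9}{2} \right)}}{10} - \frac{7 \log{\left(\frac{17}{2} \right)}}{6} - \frac{19 \log{\left(4 \right)}}{15} + \frac{7 \log{\left(\frac{11}{2} \right)}}{6} + \frac{51 \log{\left(\frac{3}{2} \right)}}{10} + \frac{19 \log{\left(7 \right)}}{15}.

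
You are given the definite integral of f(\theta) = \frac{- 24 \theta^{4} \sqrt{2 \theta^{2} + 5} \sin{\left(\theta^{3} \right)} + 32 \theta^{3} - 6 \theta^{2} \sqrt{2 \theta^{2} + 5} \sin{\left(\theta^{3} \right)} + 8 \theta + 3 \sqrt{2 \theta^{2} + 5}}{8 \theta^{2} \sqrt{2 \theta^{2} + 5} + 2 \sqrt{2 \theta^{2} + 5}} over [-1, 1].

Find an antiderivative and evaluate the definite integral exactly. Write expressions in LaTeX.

Antiderivative: F(\theta) = \frac{8 \sqrt{2 \theta^{2} + 5} + 4 \cos{\left(\theta^{3} \right)} + 3 \operatorname{atan}{\left(2 \theta \right)}}{4}; value = \frac{3 \operatorname{atan}{\left(2 \right)}}{2}

Whatever form F(\theta) takes, F'(\theta) = f(\theta) is non-negotiable.
F(\theta) = \frac{8 \sqrt{2 \theta^{2} + 5} + 4 \cos{\left(\theta^{3} \right)} + 3 \operatorname{atan}{\left(2 \theta \right)}}{4} is an antiderivative of f.
Check: d/d\theta[\frac{8 \sqrt{2 \theta^{2} + 5} + 4 \cos{\left(\theta^{3} \right)} + 3 \operatorname{atan}{\left(2 \theta \right)}}{4}] = \frac{- 24 \theta^{4} \sqrt{2 \theta^{2} + 5} \sin{\left(\theta^{3} \right)} + 32 \theta^{3} - 6 \theta^{2} \sqrt{2 \theta^{2} + 5} \sin{\left(\theta^{3} \right)} + 8 \theta + 3 \sqrt{2 \theta^{2} + 5}}{8 \theta^{2} \sqrt{2 \theta^{2} + 5} + 2 \sqrt{2 \theta^{2} + 5}} = f(\theta).
F(1) = \cos{\left(1 \right)} + \frac{3 \operatorname{atan}{\left(2 \right)}}{4} + 2 \sqrt{7}; F(-1) = - \frac{3 \operatorname{atan}{\left(2 \right)}}{4} + \cos{\left(1 \right)} + 2 \sqrt{7}.
Integral = F(1) - F(-1) = \frac{3 \operatorname{atan}{\left(2 \right)}}{2}.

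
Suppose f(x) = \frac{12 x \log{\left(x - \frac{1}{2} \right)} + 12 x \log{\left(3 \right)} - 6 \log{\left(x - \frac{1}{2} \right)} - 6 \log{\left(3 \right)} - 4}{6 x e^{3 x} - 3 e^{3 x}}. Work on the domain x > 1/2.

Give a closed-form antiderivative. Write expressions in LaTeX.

An antiderivative is F(x) = \frac{\left(- 2 \log{\left(x - \frac{1}{2} \right)} - 2 \log{\left(3 \right)}\right) e^{- 3 x}}{3}.

f has the shape u'v + uv' for u = - \frac{2 e^{- 3 x}}{3} and v = \log{\left(3 x - \frac{3}{2} \right)} — it is the derivative of the product u*v.
Check: d/dx[\frac{\left(- 2 \log{\left(x - \frac{1}{2} \right)} - 2 \log{\left(3 \right)}\right) e^{- 3 x}}{3}] = \frac{12 x \log{\left(x - \frac{1}{2} \right)} + 12 x \log{\left(3 \right)} - 6 \log{\left(x - \frac{1}{2} \right)} - 6 \log{\left(3 \right)} - 4}{6 x e^{3 x} - 3 e^{3 x}} = f(x).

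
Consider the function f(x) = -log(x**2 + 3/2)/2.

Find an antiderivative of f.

An antiderivative is F(x) = -x*log(x**2 + 3/2)/2 + x - sqrt(6)*atan(sqrt(6)*x/3)/2.

A first test for any F(x): its x-derivative must equal f(x) identically.
Check: d/dx[-x*log(x**2 + 3/2)/2 + x - sqrt(6)*atan(sqrt(6)*x/3)/2] = -log(x**2 + 3/2)/2 = f(x).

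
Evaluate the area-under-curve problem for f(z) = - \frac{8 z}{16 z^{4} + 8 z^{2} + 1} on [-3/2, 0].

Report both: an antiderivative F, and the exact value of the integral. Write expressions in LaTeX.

Antiderivative: F(z) = \frac{1}{4 z^{2} + 1}; value = \frac{9}{10}

f matches the chain-rule pattern g'(h)*h' with inner function h(z) = 4 z^{2} + 1; substituting u = h(z) collapses the integral.
F(z) = \frac{1}{4 z^{2} + 1} is an antiderivative of f.
Check: d/dz[\frac{1}{4 z^{2} + 1}] = - \frac{8 z}{16 z^{4} + 8 z^{2} + 1} = f(z).
F(0) = 1; F(-3/2) = \frac{1}{10}.
Integral = F(0) - F(-3/2) = \frac{9}{10}.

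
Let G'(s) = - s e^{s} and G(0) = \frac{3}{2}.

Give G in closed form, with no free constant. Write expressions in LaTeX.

Recognize the product-rule pattern: G'(s) = u'v + uv' with u = 1 - s, v = e^{s}, so integration by parts undoes it.
A general antiderivative is \left(1 - s\right) e^{s} + C.
The condition gives C = \frac{3}{2} - (1) = \frac{1}{2}.
So G(s) = - s e^{s} + e^{s} + \frac{1}{2}.
Check: d/ds[- s e^{s} + e^{s} + \frac{1}{2}] = - s e^{s} = G'(s).

G(s) = - s e^{s} + e^{s} + \frac{1}{2}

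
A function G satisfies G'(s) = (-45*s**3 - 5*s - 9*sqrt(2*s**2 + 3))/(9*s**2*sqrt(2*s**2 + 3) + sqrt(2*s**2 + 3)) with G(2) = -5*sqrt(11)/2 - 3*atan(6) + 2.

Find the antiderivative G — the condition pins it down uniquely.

Since d/ds undoes antidifferentiation here, G(s) must give back the stated G'(s).
A general antiderivative is -5*sqrt(2*s**2 + 3)/2 - 3*atan(3*s) + C.
The condition gives C = -5*sqrt(11)/2 - 3*atan(6) + 2 - (-5*sqrt(11)/2 - 3*atan(6)) = 2.
So G(s) = -5*sqrt(2*s**2 + 3)/2 - 3*atan(3*s) + 2.
Check: d/ds[-5*sqrt(2*s**2 + 3)/2 - 3*atan(3*s) + 2] = (-45*s**3 - 5*s - 9*sqrt(2*s**2 + 3))/(9*s**2*sqrt(2*s**2 + 3) + sqrt(2*s**2 + 3)) = G'(s).

G(s) = -5*sqrt(2*s**2 + 3)/2 - 3*atan(3*s) + 2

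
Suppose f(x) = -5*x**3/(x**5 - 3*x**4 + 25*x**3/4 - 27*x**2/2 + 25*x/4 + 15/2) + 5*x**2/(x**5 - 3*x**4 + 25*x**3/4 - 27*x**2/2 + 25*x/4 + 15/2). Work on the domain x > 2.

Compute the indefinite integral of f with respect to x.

The denominator factors as (x - 2)*(2*x - 3)*(2*x + 1)*(x**2 + 5); partial fractions split f into directly integrable pieces: 100*(17*x - 47)/(1827*(x**2 + 5)) + 1/(7*(2*x + 1)) + 45/(29*(2*x - 3)) - 16/(9*(x - 2)).
Check: d/dx[-(6496*log(x - 2) - 2835*log(x - 3/2) - 261*log(x + 1/2) - 1700*log(x**2 + 5) + 1880*sqrt(5)*atan(sqrt(5)*x/5))/3654] = (-20*x**3 + 20*x**2)/(4*x**5 - 12*x**4 + 25*x**3 - 54*x**2 + 25*x + 30), which equals f(x).

F(x) = -(6496*log(x - 2) - 2835*log(x - 3/2) - 261*log(x + 1/2) - 1700*log(x**2 + 5) + 1880*sqrt(5)*atan(sqrt(5)*x/5))/3654 + C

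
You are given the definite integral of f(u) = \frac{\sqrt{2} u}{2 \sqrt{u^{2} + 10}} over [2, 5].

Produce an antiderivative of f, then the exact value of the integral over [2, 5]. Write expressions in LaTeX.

Antiderivative: F(u) = \sqrt{\frac{u^{2}}{2} + 5}; value = - \sqrt{7} + \frac{\sqrt{70}}{2}

The substitution w = \frac{u^{2}}{2} + 5 works: f is exactly (dF/dw)*(dw/du) for that inner function.
F(u) = \sqrt{\frac{u^{2}}{2} + 5} is an antiderivative of f.
Check: d/du[\sqrt{\frac{u^{2}}{2} + 5}] = \frac{\sqrt{2} u}{2 \sqrt{u^{2} + 10}} = f(u).
F(5) = \frac{\sqrt{70}}{2}; F(2) = \sqrt{7}.
Integral = F(5) - F(2) = - \sqrt{7} + \frac{\sqrt{70}}{2}.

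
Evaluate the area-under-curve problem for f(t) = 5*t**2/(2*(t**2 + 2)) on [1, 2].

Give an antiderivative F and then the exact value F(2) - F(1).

An antiderivative F(t) passes only if d/dt[F] lands on f(t) exactly.
F(t) = 5*t/2 - 5*sqrt(2)*atan(sqrt(2)*t/2)/2 is an antiderivative of f.
Check: d/dt[5*t/2 - 5*sqrt(2)*atan(sqrt(2)*t/2)/2] = 5*t**2/(2*t**2 + 4), which equals f(t).
F(2) = -5*sqrt(2)*atan(sqrt(2))/2 + 5; F(1) = -5*sqrt(2)*atan(sqrt(2)/2)/2 + 5/2.
Integral = F(2) - F(1) = -5*sqrt(2)*atan(sqrt(2))/2 + 5*sqrt(2)*atan(sqrt(2)/2)/2 + 5/2.

Antiderivative: F(t) = 5*t/2 - 5*sqrt(2)*atan(sqrt(2)*t/2)/2; value = -5*sqrt(2)*atan(sqrt(2))/2 + 5*sqrt(2)*atan(sqrt(2)/2)/2 + 5/2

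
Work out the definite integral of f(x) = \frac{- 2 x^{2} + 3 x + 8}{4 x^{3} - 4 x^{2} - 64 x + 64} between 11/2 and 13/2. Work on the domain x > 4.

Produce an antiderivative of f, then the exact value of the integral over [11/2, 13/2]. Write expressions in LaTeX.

The denominator factors as 4 \left(x - 4\right) \left(x - 1\right) \left(x + 4\right); partial fractions split f into directly integrable pieces: - \frac{9}{40 \left(x + 4\right)} - \frac{3}{20 \left(x - 1\right)} - \frac{1}{8 \left(x - 4\right)}.
F(x) = - \frac{\log{\left(x - 4 \right)}}{8} - \frac{3 \log{\left(x - 1 \right)}}{20} - \frac{9 \log{\left(x + 4 \right)}}{40} is an antiderivative of f.
Check: d/dx[- \frac{\log{\left(x - 4 \right)}}{8} - \frac{3 \log{\left(x - 1 \right)}}{20} - \frac{9 \log{\left(x + 4 \right)}}{40}] = \frac{- 2 x^{2} + 3 x + 8}{4 x^{3} - 4 x^{2} - 64 x + 64} = f(x).
F(13/2) = - \frac{9 \log{\left(\frac{21}{2} \right)}}{40} - \frac{3 \log{\left(\frac{11}{2} \right)}}{20} - \frac{\log{\left(\frac{5}{2} \right)}}{8}; F(11/2) = - \frac{9 \log{\left(\frac{19}{2} \right)}}{40} - \frac{3 \log{\left(\frac{9}{2} \right)}}{20} - \frac{\log{\left(\frac{3}{2} \right)}}{8}.
Integral = F(13/2) - F(11/2) = - \frac{9 \log{\left(\frac{21}{2} \right)}}{40} - \frac{3 \log{\left(\frac{11}{2} \right)}}{20} - \frac{\log{\left(\frac{5}{2} \right)}}{8} + \frac{\log{\left(\frac{3}{2} \right)}}{8} + \frac{3 \log{\left(\frac{9}{2} \right)}}{20} + \frac{9 \log{\left(\frac{19}{2} \right)}}{40}.

Antiderivative: F(x) = - \frac{\log{\left(x - 4 \right)}}{8} - \frac{3 \log{\left(x - 1 \right)}}{20} - \frac{9 \log{\left(x + 4 \right)}}{40}; value = - \frac{9 \log{\left(\frac{21}{2} \right)}}{40} - \frac{3 \log{\left(\frac{11}{2} \right)}}{20} - \frac{\log{\left(\frac{5}{2} \right)}}{8} + \frac{\log{\left(\frac{3}{2} \right)}}{8} + \frac{3 \log{\left(\frac{9}{2} \right)}}{20} + \frac{9 \log{\left(\frac{19}{2} \right)}}{40}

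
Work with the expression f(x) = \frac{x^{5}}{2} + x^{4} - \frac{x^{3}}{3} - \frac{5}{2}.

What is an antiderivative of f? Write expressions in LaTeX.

An antiderivative is F(x) = \frac{x \left(5 x^{5} + 12 x^{4} - 5 x^{3} - 150\right)}{60}.

Integrate term by term and add the pieces.
Check: d/dx[\frac{x \left(5 x^{5} + 12 x^{4} - 5 x^{3} - 150\right)}{60}] = \frac{x^{5}}{2} + x^{4} - \frac{x^{3}}{3} - \frac{5}{2} = f(x).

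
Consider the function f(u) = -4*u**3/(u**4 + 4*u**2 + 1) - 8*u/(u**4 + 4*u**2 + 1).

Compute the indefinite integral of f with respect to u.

F(u) = -log(u**4/2 + 2*u**2 + 1/2) + C

The substitution w = u**4/2 + 2*u**2 + 1/2 works: f is exactly (dF/dw)*(dw/du) for that inner function.
Check: d/du[-log(u**4/2 + 2*u**2 + 1/2)] = (-4*u**3 - 8*u)/(u**4 + 4*u**2 + 1), which equals f(u).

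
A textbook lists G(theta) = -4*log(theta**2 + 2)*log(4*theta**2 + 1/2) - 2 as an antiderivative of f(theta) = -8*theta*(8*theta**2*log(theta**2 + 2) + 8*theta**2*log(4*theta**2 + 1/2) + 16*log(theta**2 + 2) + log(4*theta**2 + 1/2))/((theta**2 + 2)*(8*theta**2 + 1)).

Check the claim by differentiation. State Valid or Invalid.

d/dtheta[G] = (-64*theta**3*log(theta**2 + 2) - 64*theta**3*log(4*theta**2 + 1/2) - 128*theta*log(theta**2 + 2) - 8*theta*log(4*theta**2 + 1/2))/(8*theta**4 + 17*theta**2 + 2)
This equals f(theta) exactly, so the claim holds.

Valid. The derivative of G reproduces f.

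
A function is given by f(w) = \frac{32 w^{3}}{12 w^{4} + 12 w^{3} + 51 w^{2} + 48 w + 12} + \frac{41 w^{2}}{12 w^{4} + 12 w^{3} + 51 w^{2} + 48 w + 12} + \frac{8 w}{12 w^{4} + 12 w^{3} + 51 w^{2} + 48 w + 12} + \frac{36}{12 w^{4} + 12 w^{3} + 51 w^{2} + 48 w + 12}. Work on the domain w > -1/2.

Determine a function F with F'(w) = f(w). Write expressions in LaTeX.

An antiderivative is F(w) = \frac{4 \log{\left(\frac{3 w^{2}}{2} + 6 \right)}}{3} - \frac{3}{4 w + 2}.

The integrand splits into summands that can be handled one at a time.
Check: d/dw[\frac{4 \log{\left(\frac{3 w^{2}}{2} + 6 \right)}}{3} - \frac{3}{4 w + 2}] = \frac{32 w^{3} + 41 w^{2} + 8 w + 36}{12 w^{4} + 12 w^{3} + 51 w^{2} + 48 w + 12}, which equals f(w).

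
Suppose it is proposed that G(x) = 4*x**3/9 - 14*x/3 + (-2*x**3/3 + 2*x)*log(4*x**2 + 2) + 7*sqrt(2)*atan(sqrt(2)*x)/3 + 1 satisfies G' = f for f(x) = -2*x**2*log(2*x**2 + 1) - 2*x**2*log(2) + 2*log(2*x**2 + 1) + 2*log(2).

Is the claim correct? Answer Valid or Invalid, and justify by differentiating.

d/dx[G] = -2*x**2*log(2*x**2 + 1) - 2*x**2*log(2) + 2*log(2*x**2 + 1) + 2*log(2)
This equals f(x) exactly, so the claim holds.

Valid. The derivative of G reproduces f.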